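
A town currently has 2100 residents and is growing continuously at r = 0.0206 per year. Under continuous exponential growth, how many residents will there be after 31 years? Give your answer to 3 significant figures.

≈ 3,980 residents

P(31) = 2100 · e^(0.0206·31) = 2100 · e^(0.6386)
= 2100 · 1.89383 ≈ 3977.04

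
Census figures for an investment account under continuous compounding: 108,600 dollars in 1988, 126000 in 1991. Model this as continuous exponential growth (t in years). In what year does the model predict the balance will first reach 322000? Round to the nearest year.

r = ln(126000/108600) / 3 = 0.14861/3 ≈ 0.049537 per year
t = ln(322000/108600) / r = 1.08688/0.049537 ≈ 21.94 years after 1988

year 2010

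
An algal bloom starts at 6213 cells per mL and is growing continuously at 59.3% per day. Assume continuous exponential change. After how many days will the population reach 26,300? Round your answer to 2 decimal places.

t ≈ 2.43 days

26300 = 6213 · e^(0.593·t)
t = ln(26300/6213) / 0.593 = ln(4.23306) / 0.593 = 1.44293 / 0.593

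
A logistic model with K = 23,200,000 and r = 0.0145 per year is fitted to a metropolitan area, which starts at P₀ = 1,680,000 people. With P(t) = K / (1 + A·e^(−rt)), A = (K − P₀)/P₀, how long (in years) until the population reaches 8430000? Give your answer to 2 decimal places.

t ≈ 137.20 years

A = (23200000 − 1680000)/1680000 = 12.80952
8430000 = 23200000/(1 + 12.80952·e^(−0.0145t)) → 1 + 12.80952·e^(−0.0145t) = 2.75208
e^(−0.0145t) = 0.136779 → t = ln(7.31106)/0.0145 = 1.98939/0.0145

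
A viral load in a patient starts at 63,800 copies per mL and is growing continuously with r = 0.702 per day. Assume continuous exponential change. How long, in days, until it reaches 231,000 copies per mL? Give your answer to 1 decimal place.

t ≈ 1.8 days

231000 = 63800 · e^(0.702·t)
t = ln(231000/63800) / 0.702 = ln(3.62069) / 0.702 = 1.28666 / 0.702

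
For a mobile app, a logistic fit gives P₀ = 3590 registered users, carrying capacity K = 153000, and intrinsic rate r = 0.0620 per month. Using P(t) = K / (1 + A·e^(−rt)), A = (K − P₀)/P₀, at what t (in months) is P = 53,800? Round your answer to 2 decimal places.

t ≈ 50.27 months

A = (153000 − 3590)/3590 = 41.61838
53800 = 153000/(1 + 41.61838·e^(−0.062t)) → 1 + 41.61838·e^(−0.062t) = 2.84387
e^(−0.062t) = 0.044304 → t = ln(22.57126)/0.062 = 3.11668/0.062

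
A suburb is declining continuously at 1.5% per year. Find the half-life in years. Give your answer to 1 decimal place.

half-life = ln(2) / |r| = 0.69315 / 0.015

half-life ≈ 46.2 years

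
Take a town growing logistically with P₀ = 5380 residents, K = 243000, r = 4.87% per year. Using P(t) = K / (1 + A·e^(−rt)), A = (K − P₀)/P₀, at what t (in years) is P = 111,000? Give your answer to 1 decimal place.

A = (243000 − 5380)/5380 = 44.16729
111000 = 243000/(1 + 44.16729·e^(−0.0487t)) → 1 + 44.16729·e^(−0.0487t) = 2.18919
e^(−0.0487t) = 0.026925 → t = ln(37.14067)/0.0487 = 3.61471/0.0487

t ≈ 74.2 years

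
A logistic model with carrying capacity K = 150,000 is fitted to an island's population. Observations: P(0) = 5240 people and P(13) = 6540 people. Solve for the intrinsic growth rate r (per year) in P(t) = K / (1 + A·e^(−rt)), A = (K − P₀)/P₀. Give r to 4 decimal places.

r ≈ 0.0177 per year

A = (150000 − 5240)/5240 = 27.62595
6540 = 150000/(1 + 27.62595·e^(−r·13)) → e^(−13r) = (22.93578 − 1)/27.62595 = 0.794028
r = −ln(0.794028)/13 = 0.23064/13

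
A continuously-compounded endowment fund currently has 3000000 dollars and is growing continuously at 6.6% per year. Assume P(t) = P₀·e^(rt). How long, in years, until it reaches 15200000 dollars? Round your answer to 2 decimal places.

t ≈ 24.59 years

15200000 = 3000000 · e^(0.066·t)
t = ln(15200000/3000000) / 0.066 = ln(5.06667) / 0.066 = 1.62268 / 0.066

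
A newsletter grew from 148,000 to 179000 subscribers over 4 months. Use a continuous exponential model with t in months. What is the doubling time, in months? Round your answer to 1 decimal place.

r = ln(179000/148000) / 4 = ln(1.20946) / 4 ≈ 0.047543 per month
doubling time = ln 2 / |r| = 0.69315 / 0.047543

doubling time ≈ 14.6 months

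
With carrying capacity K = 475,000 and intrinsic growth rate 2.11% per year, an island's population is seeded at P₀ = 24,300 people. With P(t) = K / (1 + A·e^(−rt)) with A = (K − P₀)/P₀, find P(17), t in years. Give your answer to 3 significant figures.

A = (475000 − 24300)/24300 = 18.54733
P(17) = 475000 / (1 + 18.54733·e^(−0.0211·17)) = 475000 / (1 + 18.54733·0.698584)
= 475000 / 13.95686 ≈ 34033.44

≈ 34,000 people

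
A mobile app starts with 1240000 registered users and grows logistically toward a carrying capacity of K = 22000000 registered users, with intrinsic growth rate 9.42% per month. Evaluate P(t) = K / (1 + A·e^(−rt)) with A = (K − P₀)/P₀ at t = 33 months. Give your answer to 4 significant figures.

A = (22000000 − 1240000)/1240000 = 16.74194
P(33) = 22000000 / (1 + 16.74194·e^(−0.0942·33)) = 22000000 / (1 + 16.74194·0.044663)
= 22000000 / 1.74775 ≈ 12587595.09

≈ 12,590,000 registered users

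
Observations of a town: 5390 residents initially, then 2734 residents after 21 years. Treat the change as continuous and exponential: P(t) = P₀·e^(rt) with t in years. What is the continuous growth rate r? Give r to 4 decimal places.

r ≈ -0.0323 per year

2734 = 5390 · e^(r·21)
e^(21r) = 2734/5390 = 0.50724
r = ln(0.50724) / 21 = -0.67878 / 21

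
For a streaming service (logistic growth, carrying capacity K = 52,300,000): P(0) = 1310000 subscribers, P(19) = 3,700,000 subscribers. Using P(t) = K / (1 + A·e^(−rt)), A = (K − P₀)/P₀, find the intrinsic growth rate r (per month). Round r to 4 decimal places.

r ≈ 0.0572 per month

A = (52300000 − 1310000)/1310000 = 38.92366
3700000 = 52300000/(1 + 38.92366·e^(−r·19)) → e^(−19r) = (14.13514 − 1)/38.92366 = 0.337459
r = −ln(0.337459)/19 = 1.08631/19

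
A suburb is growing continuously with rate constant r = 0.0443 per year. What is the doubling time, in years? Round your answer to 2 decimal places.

doubling time = ln(2) / |r| = 0.69315 / 0.0443

doubling time ≈ 15.65 years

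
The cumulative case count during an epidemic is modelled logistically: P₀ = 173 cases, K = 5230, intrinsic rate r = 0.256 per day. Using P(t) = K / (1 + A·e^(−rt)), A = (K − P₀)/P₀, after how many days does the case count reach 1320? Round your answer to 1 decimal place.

t ≈ 8.9 days

A = (5230 − 173)/173 = 29.23121
1320 = 5230/(1 + 29.23121·e^(−0.256t)) → 1 + 29.23121·e^(−0.256t) = 3.96212
e^(−0.256t) = 0.101334 → t = ln(9.86834)/0.256 = 2.28933/0.256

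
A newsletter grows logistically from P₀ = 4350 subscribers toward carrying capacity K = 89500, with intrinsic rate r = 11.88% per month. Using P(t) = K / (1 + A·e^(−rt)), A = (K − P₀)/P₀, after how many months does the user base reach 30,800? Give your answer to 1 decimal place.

A = (89500 − 4350)/4350 = 19.57471
30800 = 89500/(1 + 19.57471·e^(−0.1188t)) → 1 + 19.57471·e^(−0.1188t) = 2.90584
e^(−0.1188t) = 0.097363 → t = ln(10.27089)/0.1188 = 2.32931/0.1188

t ≈ 19.6 months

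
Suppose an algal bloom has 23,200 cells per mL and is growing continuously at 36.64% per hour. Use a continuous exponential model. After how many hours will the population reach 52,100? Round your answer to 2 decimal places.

t ≈ 2.21 hours

52100 = 23200 · e^(0.3664·t)
t = ln(52100/23200) / 0.3664 = ln(2.24569) / 0.3664 = 0.80901 / 0.3664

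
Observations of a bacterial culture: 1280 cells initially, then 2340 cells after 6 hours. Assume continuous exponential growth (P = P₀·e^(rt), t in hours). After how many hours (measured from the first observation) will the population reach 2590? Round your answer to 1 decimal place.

r = ln(2340/1280) / 6 ≈ 0.100548 per hour
t = ln(2590/1280) / r = 0.7048 / 0.100548 ≈ 7.01

t ≈ 7.0 hours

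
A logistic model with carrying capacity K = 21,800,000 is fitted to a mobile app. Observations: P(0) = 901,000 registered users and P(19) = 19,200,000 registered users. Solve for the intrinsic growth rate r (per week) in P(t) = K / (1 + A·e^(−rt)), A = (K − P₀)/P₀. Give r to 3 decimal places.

A = (21800000 − 901000)/901000 = 23.19534
19200000 = 21800000/(1 + 23.19534·e^(−r·19)) → e^(−19r) = (1.13542 − 1)/23.19534 = 0.005838
r = −ln(0.005838)/19 = 5.14335/19

r ≈ 0.271 per week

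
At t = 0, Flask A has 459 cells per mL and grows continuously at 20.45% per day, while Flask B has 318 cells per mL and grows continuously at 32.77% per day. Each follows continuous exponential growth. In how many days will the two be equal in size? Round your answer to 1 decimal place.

459·e^(0.2045t) = 318·e^(0.3277t)
459/318 = e^((0.3277 − 0.2045)t) → ln(1.4434) = 0.1232·t
t = 0.367 / 0.1232

t ≈ 3.0 days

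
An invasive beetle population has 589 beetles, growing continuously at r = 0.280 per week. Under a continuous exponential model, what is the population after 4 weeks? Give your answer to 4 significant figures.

≈ 1,805 beetles

P(4) = 589 · e^(0.28·4) = 589 · e^(1.12)
= 589 · 3.06485 ≈ 1805.2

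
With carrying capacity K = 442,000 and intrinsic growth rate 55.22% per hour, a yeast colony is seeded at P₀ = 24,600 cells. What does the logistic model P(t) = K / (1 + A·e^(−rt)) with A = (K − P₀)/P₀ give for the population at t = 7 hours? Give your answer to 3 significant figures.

≈ 326,000 cells

A = (442000 − 24600)/24600 = 16.96748
P(7) = 442000 / (1 + 16.96748·e^(−0.5522·7)) = 442000 / (1 + 16.96748·0.020955)
= 442000 / 1.35555 ≈ 326067.94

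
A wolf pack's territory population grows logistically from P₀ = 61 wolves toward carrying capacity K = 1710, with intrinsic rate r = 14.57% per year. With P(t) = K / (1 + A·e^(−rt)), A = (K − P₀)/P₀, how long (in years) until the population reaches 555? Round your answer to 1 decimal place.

t ≈ 17.6 years

A = (1710 − 61)/61 = 27.03279
555 = 1710/(1 + 27.03279·e^(−0.1457t)) → 1 + 27.03279·e^(−0.1457t) = 3.08108
e^(−0.1457t) = 0.076984 → t = ln(12.98978)/0.1457 = 2.56416/0.1457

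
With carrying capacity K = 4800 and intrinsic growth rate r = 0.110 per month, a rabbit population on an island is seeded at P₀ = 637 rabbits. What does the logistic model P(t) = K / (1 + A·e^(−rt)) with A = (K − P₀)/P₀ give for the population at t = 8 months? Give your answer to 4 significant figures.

A = (4800 − 637)/637 = 6.53532
P(8) = 4800 / (1 + 6.53532·e^(−0.11·8)) = 4800 / (1 + 6.53532·0.414783)
= 4800 / 3.71074 ≈ 1293.54

≈ 1,294 rabbits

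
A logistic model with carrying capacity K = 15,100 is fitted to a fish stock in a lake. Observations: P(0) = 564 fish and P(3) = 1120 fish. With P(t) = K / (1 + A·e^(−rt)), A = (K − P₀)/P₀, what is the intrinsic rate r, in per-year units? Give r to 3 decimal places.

r ≈ 0.242 per year

A = (15100 − 564)/564 = 25.77305
1120 = 15100/(1 + 25.77305·e^(−r·3)) → e^(−3r) = (13.48214 − 1)/25.77305 = 0.48431
r = −ln(0.48431)/3 = 0.72503/3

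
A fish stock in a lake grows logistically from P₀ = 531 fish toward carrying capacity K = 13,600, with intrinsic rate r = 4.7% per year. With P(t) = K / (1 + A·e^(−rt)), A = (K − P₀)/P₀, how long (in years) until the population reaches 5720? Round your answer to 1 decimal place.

t ≈ 61.3 years

A = (13600 − 531)/531 = 24.61205
5720 = 13600/(1 + 24.61205·e^(−0.047t)) → 1 + 24.61205·e^(−0.047t) = 2.37762
e^(−0.047t) = 0.055973 → t = ln(17.8656)/0.047 = 2.88288/0.047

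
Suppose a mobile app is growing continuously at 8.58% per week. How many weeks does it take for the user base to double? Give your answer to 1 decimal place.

doubling time ≈ 8.1 weeks

doubling time = ln(2) / |r| = 0.69315 / 0.0858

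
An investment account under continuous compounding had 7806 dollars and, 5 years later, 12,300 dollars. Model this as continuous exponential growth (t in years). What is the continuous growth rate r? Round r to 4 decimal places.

12300 = 7806 · e^(r·5)
e^(5r) = 12300/7806 = 1.57571
r = ln(1.57571) / 5 = 0.45471 / 5

r ≈ 0.0909 per year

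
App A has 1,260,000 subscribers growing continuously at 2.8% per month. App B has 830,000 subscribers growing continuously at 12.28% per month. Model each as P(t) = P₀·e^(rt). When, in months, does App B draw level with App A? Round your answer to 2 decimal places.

1260000·e^(0.028t) = 830000·e^(0.1228t)
1260000/830000 = e^((0.1228 − 0.028)t) → ln(1.51807) = 0.0948·t
t = 0.41744 / 0.0948

t ≈ 4.40 months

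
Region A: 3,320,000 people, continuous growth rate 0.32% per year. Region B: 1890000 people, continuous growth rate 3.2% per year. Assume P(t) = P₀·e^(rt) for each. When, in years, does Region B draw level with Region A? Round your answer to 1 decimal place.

t ≈ 19.6 years

3320000·e^(0.0032t) = 1890000·e^(0.032t)
3320000/1890000 = e^((0.032 − 0.0032)t) → ln(1.75661) = 0.0288·t
t = 0.56339 / 0.0288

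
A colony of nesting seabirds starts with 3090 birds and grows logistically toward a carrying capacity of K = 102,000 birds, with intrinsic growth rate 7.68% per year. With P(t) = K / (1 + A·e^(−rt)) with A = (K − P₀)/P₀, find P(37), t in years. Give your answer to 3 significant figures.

≈ 35,600 birds

A = (102000 − 3090)/3090 = 32.00971
P(37) = 102000 / (1 + 32.00971·e^(−0.0768·37)) = 102000 / (1 + 32.00971·0.058332)
= 102000 / 2.8672 ≈ 35574.79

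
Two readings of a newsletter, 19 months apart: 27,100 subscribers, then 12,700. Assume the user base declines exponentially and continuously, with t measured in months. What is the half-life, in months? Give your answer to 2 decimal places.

half-life ≈ 17.38 months

r = ln(12700/27100) / 19 = ln(0.46863) / 19 ≈ -0.039891 per month
half-life = ln 2 / |r| = 0.69315 / 0.039891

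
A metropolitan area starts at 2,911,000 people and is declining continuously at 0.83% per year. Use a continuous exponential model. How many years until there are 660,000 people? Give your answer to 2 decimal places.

660000 = 2911000 · e^(-0.0083·t)
t = ln(660000/2911000) / -0.0083 = ln(0.22673) / -0.0083 = -1.48401 / -0.0083

t ≈ 178.80 years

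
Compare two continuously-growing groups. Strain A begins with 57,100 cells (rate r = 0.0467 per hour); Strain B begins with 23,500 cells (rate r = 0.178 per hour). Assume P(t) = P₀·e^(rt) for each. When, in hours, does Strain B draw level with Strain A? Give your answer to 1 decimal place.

t ≈ 6.8 hours

57100·e^(0.0467t) = 23500·e^(0.178t)
57100/23500 = e^((0.178 − 0.0467)t) → ln(2.42979) = 0.1313·t
t = 0.8878 / 0.1313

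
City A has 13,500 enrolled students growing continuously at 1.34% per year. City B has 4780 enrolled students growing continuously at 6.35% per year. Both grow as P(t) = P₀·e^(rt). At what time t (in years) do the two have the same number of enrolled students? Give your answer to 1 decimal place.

13500·e^(0.0134t) = 4780·e^(0.0635t)
13500/4780 = e^((0.0635 − 0.0134)t) → ln(2.82427) = 0.0501·t
t = 1.03825 / 0.0501

t ≈ 20.7 years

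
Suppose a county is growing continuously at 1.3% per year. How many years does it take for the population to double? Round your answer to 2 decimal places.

doubling time ≈ 53.32 years

doubling time = ln(2) / |r| = 0.69315 / 0.013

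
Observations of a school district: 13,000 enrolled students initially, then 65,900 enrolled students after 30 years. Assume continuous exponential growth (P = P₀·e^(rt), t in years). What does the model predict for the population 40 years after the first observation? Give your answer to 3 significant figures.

≈ 113,000 enrolled students

r = ln(65900/13000) / 30 ≈ 0.054106 per year
P(40) = 13000 · e^(0.054106·40) = 13000 · 8.70809 ≈ 113205.13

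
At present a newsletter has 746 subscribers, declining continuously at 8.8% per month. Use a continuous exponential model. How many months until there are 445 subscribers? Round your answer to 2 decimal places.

t ≈ 5.87 months

445 = 746 · e^(-0.088·t)
t = ln(445/746) / -0.088 = ln(0.59651) / -0.088 = -0.51665 / -0.088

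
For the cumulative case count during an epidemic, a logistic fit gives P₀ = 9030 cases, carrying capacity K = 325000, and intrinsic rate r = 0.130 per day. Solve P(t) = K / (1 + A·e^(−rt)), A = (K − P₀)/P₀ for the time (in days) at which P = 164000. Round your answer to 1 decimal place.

A = (325000 − 9030)/9030 = 34.99114
164000 = 325000/(1 + 34.99114·e^(−0.13t)) → 1 + 34.99114·e^(−0.13t) = 1.98171
e^(−0.13t) = 0.028056 → t = ln(35.64315)/0.13 = 3.57356/0.13

t ≈ 27.5 days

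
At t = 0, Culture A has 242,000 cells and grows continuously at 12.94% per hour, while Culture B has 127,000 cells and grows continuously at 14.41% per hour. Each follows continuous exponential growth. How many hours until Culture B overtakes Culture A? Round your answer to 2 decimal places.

242000·e^(0.1294t) = 127000·e^(0.1441t)
242000/127000 = e^((0.1441 − 0.1294)t) → ln(1.90551) = 0.0147·t
t = 0.64475 / 0.0147

t ≈ 43.86 hours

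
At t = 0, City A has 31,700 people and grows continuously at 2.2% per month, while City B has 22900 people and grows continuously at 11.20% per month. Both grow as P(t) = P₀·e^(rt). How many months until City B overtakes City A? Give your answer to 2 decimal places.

t ≈ 3.61 months

31700·e^(0.022t) = 22900·e^(0.112t)
31700/22900 = e^((0.112 − 0.022)t) → ln(1.38428) = 0.09·t
t = 0.32518 / 0.09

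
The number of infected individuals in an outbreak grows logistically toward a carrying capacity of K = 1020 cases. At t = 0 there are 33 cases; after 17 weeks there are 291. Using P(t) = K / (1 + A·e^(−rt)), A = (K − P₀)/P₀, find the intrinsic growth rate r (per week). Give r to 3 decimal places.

r ≈ 0.146 per week

A = (1020 − 33)/33 = 29.90909
291 = 1020/(1 + 29.90909·e^(−r·17)) → e^(−17r) = (3.50515 − 1)/29.90909 = 0.083759
r = −ln(0.083759)/17 = 2.47981/17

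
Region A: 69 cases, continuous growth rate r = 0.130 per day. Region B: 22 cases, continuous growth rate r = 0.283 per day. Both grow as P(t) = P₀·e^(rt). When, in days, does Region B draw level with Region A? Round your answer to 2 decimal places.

t ≈ 7.47 days

69·e^(0.13t) = 22·e^(0.283t)
69/22 = e^((0.283 − 0.13)t) → ln(3.13636) = 0.153·t
t = 1.14306 / 0.153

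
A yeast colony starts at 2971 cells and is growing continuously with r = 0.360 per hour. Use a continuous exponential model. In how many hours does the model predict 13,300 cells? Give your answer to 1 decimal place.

t ≈ 4.2 hours

13300 = 2971 · e^(0.36·t)
t = ln(13300/2971) / 0.36 = ln(4.47661) / 0.36 = 1.49887 / 0.36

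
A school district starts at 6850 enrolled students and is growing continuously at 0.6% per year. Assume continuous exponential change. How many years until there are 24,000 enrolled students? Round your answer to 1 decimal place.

t ≈ 209.0 years

24000 = 6850 · e^(0.006·t)
t = ln(24000/6850) / 0.006 = ln(3.50365) / 0.006 = 1.25381 / 0.006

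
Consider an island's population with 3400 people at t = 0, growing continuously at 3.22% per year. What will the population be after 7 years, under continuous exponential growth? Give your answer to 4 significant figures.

≈ 4,260 people

P(7) = 3400 · e^(0.0322·7) = 3400 · e^(0.2254)
= 3400 · 1.25282 ≈ 4259.6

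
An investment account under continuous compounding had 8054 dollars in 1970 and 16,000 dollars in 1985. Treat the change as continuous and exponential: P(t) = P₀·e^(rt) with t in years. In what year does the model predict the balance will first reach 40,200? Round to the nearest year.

r = ln(16000/8054) / 15 = 0.68642/15 ≈ 0.045761 per year
t = ln(40200/8054) / r = 1.6077/0.045761 ≈ 35.13 years after 1970

year 2005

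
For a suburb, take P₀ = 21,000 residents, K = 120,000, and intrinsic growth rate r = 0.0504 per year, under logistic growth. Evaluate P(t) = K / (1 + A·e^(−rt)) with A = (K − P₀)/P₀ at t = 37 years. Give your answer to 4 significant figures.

≈ 69,350 residents

A = (120000 − 21000)/21000 = 4.71429
P(37) = 120000 / (1 + 4.71429·e^(−0.0504·37)) = 120000 / (1 + 4.71429·0.154927)
= 120000 / 1.73037 ≈ 69349.29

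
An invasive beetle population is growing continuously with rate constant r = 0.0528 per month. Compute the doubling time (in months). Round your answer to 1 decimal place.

doubling time = ln(2) / |r| = 0.69315 / 0.0528

doubling time ≈ 13.1 months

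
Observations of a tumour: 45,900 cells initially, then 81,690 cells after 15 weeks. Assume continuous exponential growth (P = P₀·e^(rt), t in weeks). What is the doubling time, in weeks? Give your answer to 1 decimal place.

doubling time ≈ 18.0 weeks

r = ln(81690/45900) / 15 = ln(1.77974) / 15 ≈ 0.038431 per week
doubling time = ln 2 / |r| = 0.69315 / 0.038431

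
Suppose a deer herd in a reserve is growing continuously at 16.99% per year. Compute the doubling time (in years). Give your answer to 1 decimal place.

doubling time ≈ 4.1 years

doubling time = ln(2) / |r| = 0.69315 / 0.1699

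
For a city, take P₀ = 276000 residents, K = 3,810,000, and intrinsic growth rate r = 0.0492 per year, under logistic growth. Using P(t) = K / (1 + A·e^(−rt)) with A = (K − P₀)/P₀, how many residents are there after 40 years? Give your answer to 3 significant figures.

A = (3810000 − 276000)/276000 = 12.80435
P(40) = 3810000 / (1 + 12.80435·e^(−0.0492·40)) = 3810000 / (1 + 12.80435·0.139736)
= 3810000 / 2.78923 ≈ 1365968.89

≈ 1,370,000 residents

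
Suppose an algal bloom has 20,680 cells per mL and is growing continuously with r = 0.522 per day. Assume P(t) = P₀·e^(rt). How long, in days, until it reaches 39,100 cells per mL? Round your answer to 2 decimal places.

39100 = 20680 · e^(0.522·t)
t = ln(39100/20680) / 0.522 = ln(1.89072) / 0.522 = 0.63696 / 0.522

t ≈ 1.22 days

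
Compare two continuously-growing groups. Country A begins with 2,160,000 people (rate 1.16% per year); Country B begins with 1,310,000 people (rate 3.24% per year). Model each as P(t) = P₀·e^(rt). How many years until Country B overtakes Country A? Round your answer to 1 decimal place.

t ≈ 24.0 years

2160000·e^(0.0116t) = 1310000·e^(0.0324t)
2160000/1310000 = e^((0.0324 − 0.0116)t) → ln(1.64885) = 0.0208·t
t = 0.50008 / 0.0208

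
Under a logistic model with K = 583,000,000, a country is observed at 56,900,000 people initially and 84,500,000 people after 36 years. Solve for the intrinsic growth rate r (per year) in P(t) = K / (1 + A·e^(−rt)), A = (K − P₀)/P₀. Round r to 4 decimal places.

A = (583000000 − 56900000)/56900000 = 9.24605
84500000 = 583000000/(1 + 9.24605·e^(−r·36)) → e^(−36r) = (6.89941 − 1)/9.24605 = 0.638047
r = −ln(0.638047)/36 = 0.44934/36

r ≈ 0.0125 per year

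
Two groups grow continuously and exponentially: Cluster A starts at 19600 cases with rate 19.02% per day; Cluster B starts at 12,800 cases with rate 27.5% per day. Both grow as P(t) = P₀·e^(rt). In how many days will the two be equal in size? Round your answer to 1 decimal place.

19600·e^(0.1902t) = 12800·e^(0.275t)
19600/12800 = e^((0.275 − 0.1902)t) → ln(1.53125) = 0.0848·t
t = 0.42608 / 0.0848

t ≈ 5.0 days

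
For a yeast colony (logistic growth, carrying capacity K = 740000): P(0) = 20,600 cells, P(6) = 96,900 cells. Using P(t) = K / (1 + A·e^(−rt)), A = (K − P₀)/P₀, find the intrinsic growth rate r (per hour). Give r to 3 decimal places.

r ≈ 0.277 per hour

A = (740000 − 20600)/20600 = 34.92233
96900 = 740000/(1 + 34.92233·e^(−r·6)) → e^(−6r) = (7.63674 − 1)/34.92233 = 0.190043
r = −ln(0.190043)/6 = 1.66051/6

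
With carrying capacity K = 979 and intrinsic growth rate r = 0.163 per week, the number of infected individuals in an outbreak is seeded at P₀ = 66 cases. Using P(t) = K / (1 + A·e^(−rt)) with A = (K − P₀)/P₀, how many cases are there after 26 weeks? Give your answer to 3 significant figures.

≈ 816 cases

A = (979 − 66)/66 = 13.83333
P(26) = 979 / (1 + 13.83333·e^(−0.163·26)) = 979 / (1 + 13.83333·0.014436)
= 979 / 1.1997 ≈ 816.03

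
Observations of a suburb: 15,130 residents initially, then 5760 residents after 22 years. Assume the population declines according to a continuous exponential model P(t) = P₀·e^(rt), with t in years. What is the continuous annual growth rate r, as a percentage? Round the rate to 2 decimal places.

5760 = 15130 · e^(r·22)
e^(22r) = 5760/15130 = 0.3807
r = ln(0.3807) / 22 = -0.96574 / 22

r ≈ -4.39% per year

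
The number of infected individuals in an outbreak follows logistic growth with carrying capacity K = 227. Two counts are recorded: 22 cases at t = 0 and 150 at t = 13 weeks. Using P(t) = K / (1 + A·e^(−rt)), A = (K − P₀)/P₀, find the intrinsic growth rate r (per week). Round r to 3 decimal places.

r ≈ 0.223 per week

A = (227 − 22)/22 = 9.31818
150 = 227/(1 + 9.31818·e^(−r·13)) → e^(−13r) = (1.51333 − 1)/9.31818 = 0.055089
r = −ln(0.055089)/13 = 2.8988/13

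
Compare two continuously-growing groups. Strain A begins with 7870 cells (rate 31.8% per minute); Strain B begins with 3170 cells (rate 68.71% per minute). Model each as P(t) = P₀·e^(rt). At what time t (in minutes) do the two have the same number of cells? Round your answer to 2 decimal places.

t ≈ 2.46 minutes

7870·e^(0.318t) = 3170·e^(0.6871t)
7870/3170 = e^((0.6871 − 0.318)t) → ln(2.48265) = 0.3691·t
t = 0.90933 / 0.3691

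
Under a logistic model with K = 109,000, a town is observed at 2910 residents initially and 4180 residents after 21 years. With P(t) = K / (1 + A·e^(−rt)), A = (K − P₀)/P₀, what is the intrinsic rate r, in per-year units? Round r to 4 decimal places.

A = (109000 − 2910)/2910 = 36.45704
4180 = 109000/(1 + 36.45704·e^(−r·21)) → e^(−21r) = (26.07656 − 1)/36.45704 = 0.687838
r = −ln(0.687838)/21 = 0.3742/21

r ≈ 0.0178 per year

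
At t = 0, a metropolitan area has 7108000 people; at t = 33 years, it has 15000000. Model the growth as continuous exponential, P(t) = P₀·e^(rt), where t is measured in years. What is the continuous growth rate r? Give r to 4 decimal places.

r ≈ 0.0226 per year

15000000 = 7108000 · e^(r·33)
e^(33r) = 15000000/7108000 = 2.1103
r = ln(2.1103) / 33 = 0.74683 / 33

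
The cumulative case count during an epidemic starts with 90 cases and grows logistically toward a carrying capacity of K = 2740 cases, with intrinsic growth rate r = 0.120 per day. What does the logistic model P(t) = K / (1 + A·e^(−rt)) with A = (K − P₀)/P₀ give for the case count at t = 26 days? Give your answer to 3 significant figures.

A = (2740 − 90)/90 = 29.44444
P(26) = 2740 / (1 + 29.44444·e^(−0.12·26)) = 2740 / (1 + 29.44444·0.044157)
= 2740 / 2.30018 ≈ 1191.21

≈ 1,190 cases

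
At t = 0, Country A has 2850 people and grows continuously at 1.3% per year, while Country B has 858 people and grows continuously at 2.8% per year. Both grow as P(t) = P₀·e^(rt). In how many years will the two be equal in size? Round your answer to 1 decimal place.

t ≈ 80.0 years

2850·e^(0.013t) = 858·e^(0.028t)
2850/858 = e^((0.028 − 0.013)t) → ln(3.32168) = 0.015·t
t = 1.20047 / 0.015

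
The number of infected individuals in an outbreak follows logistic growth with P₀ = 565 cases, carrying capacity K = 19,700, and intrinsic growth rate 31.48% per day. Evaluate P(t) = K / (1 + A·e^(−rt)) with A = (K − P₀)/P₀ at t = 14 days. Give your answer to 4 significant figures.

A = (19700 − 565)/565 = 33.86726
P(14) = 19700 / (1 + 33.86726·e^(−0.3148·14)) = 19700 / (1 + 33.86726·0.012189)
= 19700 / 1.41282 ≈ 13943.78

≈ 13,940 cases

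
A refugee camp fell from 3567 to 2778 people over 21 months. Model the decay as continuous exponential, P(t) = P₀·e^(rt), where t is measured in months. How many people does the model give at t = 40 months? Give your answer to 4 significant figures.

≈ 2,216 people

r = ln(2778/3567) / 21 ≈ -0.011904 per month
P(40) = 3567 · e^(-0.011904·40) = 3567 · 0.62115 ≈ 2215.65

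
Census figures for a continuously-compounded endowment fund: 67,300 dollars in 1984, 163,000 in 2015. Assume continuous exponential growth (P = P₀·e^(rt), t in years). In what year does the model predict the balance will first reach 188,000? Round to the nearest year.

r = ln(163000/67300) / 31 = 0.88459/31 ≈ 0.028535 per year
t = ln(188000/67300) / r = 1.02728/0.028535 ≈ 36 years after 1984

year 2020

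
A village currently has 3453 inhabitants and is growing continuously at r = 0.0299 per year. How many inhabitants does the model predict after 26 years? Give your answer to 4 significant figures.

≈ 7,513 inhabitants

P(26) = 3453 · e^(0.0299·26) = 3453 · e^(0.7774)
= 3453 · 2.17581 ≈ 7513.06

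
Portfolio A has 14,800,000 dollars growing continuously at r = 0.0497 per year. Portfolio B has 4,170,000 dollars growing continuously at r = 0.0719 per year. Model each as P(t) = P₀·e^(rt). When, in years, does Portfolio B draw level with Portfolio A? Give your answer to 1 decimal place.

14800000·e^(0.0497t) = 4170000·e^(0.0719t)
14800000/4170000 = e^((0.0719 − 0.0497)t) → ln(3.54916) = 0.0222·t
t = 1.26671 / 0.0222

t ≈ 57.1 years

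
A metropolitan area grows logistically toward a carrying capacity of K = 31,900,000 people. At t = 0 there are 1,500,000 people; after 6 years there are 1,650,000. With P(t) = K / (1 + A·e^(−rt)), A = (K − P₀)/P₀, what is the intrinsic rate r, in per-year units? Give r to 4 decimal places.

r ≈ 0.0167 per year

A = (31900000 − 1500000)/1500000 = 20.26667
1650000 = 31900000/(1 + 20.26667·e^(−r·6)) → e^(−6r) = (19.33333 − 1)/20.26667 = 0.904605
r = −ln(0.904605)/6 = 0.10026/6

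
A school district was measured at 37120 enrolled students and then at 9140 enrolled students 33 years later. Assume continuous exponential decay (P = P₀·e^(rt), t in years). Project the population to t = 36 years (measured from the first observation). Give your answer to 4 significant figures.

r = ln(9140/37120) / 33 ≈ -0.04247 per year
P(36) = 37120 · e^(-0.04247·36) = 37120 · 0.21677 ≈ 8046.62

≈ 8,047 enrolled students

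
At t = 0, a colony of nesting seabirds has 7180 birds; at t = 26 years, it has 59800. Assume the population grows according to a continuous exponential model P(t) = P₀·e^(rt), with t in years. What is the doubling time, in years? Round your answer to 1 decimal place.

doubling time ≈ 8.5 years

r = ln(59800/7180) / 26 = ln(8.32869) / 26 ≈ 0.081527 per year
doubling time = ln 2 / |r| = 0.69315 / 0.081527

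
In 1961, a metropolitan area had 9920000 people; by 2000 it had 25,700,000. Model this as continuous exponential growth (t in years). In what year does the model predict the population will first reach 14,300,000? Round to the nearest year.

r = ln(25700000/9920000) / 39 = 0.95194/39 ≈ 0.024409 per year
t = ln(14300000/9920000) / r = 0.36571/0.024409 ≈ 14.98 years after 1961

year 1976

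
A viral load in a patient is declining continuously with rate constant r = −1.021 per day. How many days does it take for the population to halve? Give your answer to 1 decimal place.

half-life = ln(2) / |r| = 0.69315 / 1.021

half-life ≈ 0.7 days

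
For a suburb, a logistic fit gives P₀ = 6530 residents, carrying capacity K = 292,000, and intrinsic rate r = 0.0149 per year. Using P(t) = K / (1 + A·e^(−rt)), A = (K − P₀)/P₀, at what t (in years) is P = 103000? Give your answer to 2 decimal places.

t ≈ 212.80 years

A = (292000 − 6530)/6530 = 43.71669
103000 = 292000/(1 + 43.71669·e^(−0.0149t)) → 1 + 43.71669·e^(−0.0149t) = 2.83495
e^(−0.0149t) = 0.041974 → t = ln(23.82444)/0.0149 = 3.17071/0.0149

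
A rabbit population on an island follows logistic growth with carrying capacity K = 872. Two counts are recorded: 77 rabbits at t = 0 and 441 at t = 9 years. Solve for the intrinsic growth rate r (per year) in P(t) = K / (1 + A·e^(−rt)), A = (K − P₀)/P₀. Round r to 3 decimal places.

A = (872 − 77)/77 = 10.32468
441 = 872/(1 + 10.32468·e^(−r·9)) → e^(−9r) = (1.97732 − 1)/10.32468 = 0.094659
r = −ln(0.094659)/9 = 2.35747/9

r ≈ 0.262 per year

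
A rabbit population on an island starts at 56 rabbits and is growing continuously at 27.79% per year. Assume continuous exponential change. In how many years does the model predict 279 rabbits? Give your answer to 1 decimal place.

279 = 56 · e^(0.2779·t)
t = ln(279/56) / 0.2779 = ln(4.98214) / 0.2779 = 1.60586 / 0.2779

t ≈ 5.8 years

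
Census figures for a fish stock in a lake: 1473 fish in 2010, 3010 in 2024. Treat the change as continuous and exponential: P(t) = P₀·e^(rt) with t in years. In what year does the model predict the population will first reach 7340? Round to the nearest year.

r = ln(3010/1473) / 14 = 0.71464/14 ≈ 0.051046 per year
t = ln(7340/1473) / r = 1.60604/0.051046 ≈ 31.46 years after 2010

year 2041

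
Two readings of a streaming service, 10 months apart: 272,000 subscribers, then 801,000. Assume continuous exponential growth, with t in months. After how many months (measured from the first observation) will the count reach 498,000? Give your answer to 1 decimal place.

t ≈ 5.6 months

r = ln(801000/272000) / 10 ≈ 0.108006 per month
t = ln(498000/272000) / r = 0.6048 / 0.108006 ≈ 5.6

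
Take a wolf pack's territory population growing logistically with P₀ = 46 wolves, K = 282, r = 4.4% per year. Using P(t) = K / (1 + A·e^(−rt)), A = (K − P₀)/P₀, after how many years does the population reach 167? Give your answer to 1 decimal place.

t ≈ 45.6 years

A = (282 − 46)/46 = 5.13043
167 = 282/(1 + 5.13043·e^(−0.044t)) → 1 + 5.13043·e^(−0.044t) = 1.68862
e^(−0.044t) = 0.134223 → t = ln(7.45028)/0.044 = 2.00825/0.044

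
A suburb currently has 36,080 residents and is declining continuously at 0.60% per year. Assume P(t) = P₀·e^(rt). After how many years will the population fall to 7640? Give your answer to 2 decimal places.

t ≈ 258.72 years

7640 = 36080 · e^(-0.006·t)
t = ln(7640/36080) / -0.006 = ln(0.21175) / -0.006 = -1.55234 / -0.006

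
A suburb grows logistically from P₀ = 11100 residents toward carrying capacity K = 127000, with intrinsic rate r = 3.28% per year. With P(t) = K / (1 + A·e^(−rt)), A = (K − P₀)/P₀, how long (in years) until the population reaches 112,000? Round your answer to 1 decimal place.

t ≈ 132.8 years

A = (127000 − 11100)/11100 = 10.44144
112000 = 127000/(1 + 10.44144·e^(−0.0328t)) → 1 + 10.44144·e^(−0.0328t) = 1.13393
e^(−0.0328t) = 0.012827 → t = ln(77.96276)/0.0328 = 4.35623/0.0328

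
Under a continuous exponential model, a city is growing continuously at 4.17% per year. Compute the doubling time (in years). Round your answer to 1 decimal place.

doubling time ≈ 16.6 years

doubling time = ln(2) / |r| = 0.69315 / 0.0417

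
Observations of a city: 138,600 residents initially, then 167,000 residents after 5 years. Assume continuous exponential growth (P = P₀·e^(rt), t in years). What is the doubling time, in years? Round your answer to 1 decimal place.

doubling time ≈ 18.6 years

r = ln(167000/138600) / 5 = ln(1.20491) / 5 ≈ 0.03728 per year
doubling time = ln 2 / |r| = 0.69315 / 0.03728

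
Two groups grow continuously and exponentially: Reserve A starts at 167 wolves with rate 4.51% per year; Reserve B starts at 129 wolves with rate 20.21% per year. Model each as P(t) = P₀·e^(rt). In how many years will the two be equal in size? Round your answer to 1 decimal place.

167·e^(0.0451t) = 129·e^(0.2021t)
167/129 = e^((0.2021 − 0.0451)t) → ln(1.29457) = 0.157·t
t = 0.25818 / 0.157

t ≈ 1.6 years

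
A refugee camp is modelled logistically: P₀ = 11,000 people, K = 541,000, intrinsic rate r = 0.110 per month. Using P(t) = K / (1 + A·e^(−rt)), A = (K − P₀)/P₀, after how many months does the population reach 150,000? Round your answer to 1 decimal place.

A = (541000 − 11000)/11000 = 48.18182
150000 = 541000/(1 + 48.18182·e^(−0.11t)) → 1 + 48.18182·e^(−0.11t) = 3.60667
e^(−0.11t) = 0.054101 → t = ln(18.48407)/0.11 = 2.91691/0.11

t ≈ 26.5 months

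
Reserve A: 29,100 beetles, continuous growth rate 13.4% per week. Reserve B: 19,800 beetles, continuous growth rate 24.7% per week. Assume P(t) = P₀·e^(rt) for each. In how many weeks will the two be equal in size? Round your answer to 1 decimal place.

29100·e^(0.134t) = 19800·e^(0.247t)
29100/19800 = e^((0.247 − 0.134)t) → ln(1.4697) = 0.113·t
t = 0.38506 / 0.113

t ≈ 3.4 weeks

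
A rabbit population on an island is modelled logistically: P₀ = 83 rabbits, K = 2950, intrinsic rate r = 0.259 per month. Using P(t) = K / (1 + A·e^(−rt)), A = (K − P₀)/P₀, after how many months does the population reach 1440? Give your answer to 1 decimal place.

A = (2950 − 83)/83 = 34.54217
1440 = 2950/(1 + 34.54217·e^(−0.259t)) → 1 + 34.54217·e^(−0.259t) = 2.04861
e^(−0.259t) = 0.030357 → t = ln(32.94088)/0.259 = 3.49471/0.259

t ≈ 13.5 months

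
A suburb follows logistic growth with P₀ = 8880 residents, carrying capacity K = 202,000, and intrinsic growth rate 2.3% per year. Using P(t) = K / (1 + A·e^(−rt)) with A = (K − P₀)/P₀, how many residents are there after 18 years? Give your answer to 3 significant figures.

≈ 13,100 residents

A = (202000 − 8880)/8880 = 21.74775
P(18) = 202000 / (1 + 21.74775·e^(−0.023·18)) = 202000 / (1 + 21.74775·0.661001)
= 202000 / 15.37528 ≈ 13137.97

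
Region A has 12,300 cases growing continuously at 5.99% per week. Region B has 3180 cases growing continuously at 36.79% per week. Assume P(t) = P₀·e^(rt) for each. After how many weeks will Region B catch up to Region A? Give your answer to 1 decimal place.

t ≈ 4.4 weeks

12300·e^(0.0599t) = 3180·e^(0.3679t)
12300/3180 = e^((0.3679 − 0.0599)t) → ln(3.86792) = 0.308·t
t = 1.35272 / 0.308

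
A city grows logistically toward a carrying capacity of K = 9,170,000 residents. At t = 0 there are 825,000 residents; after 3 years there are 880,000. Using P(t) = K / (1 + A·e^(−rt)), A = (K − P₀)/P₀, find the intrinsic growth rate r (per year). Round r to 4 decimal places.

r ≈ 0.0237 per year

A = (9170000 − 825000)/825000 = 10.11515
880000 = 9170000/(1 + 10.11515·e^(−r·3)) → e^(−3r) = (10.42045 − 1)/10.11515 = 0.931321
r = −ln(0.931321)/3 = 0.07115/3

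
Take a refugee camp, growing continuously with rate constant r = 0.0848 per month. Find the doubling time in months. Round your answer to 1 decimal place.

doubling time = ln(2) / |r| = 0.69315 / 0.0848

doubling time ≈ 8.2 months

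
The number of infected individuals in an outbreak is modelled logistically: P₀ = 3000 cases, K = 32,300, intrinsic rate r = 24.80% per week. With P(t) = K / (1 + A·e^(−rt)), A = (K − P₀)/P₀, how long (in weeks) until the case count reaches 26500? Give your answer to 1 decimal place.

A = (32300 − 3000)/3000 = 9.76667
26500 = 32300/(1 + 9.76667·e^(−0.248t)) → 1 + 9.76667·e^(−0.248t) = 1.21887
e^(−0.248t) = 0.02241 → t = ln(44.62356)/0.248 = 3.79826/0.248

t ≈ 15.3 weeks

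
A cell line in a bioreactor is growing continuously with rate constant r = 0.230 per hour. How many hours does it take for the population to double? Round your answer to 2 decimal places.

doubling time ≈ 3.01 hours

doubling time = ln(2) / |r| = 0.69315 / 0.23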